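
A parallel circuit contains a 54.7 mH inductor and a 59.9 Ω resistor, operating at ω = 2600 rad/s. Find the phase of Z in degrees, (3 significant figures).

X_L = ωL = 142 Ω
Parallel: admittances add. Y = 1/R + 1/(jωL)
Y = (0.0167 − j0.00703) S
|Y| = 0.0181 S → |Z| = 1/|Y| = 55.2 Ω, ∠Z = −∠Y = 22.8°

22.8°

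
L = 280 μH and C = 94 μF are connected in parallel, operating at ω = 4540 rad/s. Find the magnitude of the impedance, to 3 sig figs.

X_L = ωL = 1.27 Ω
X_C = 1/(ωC) = 2.34 Ω
Parallel: admittances add. Y = 1/(jωL) + jωC
Y = (0 − j0.360) S
|Y| = 0.360 S → |Z| = 1/|Y| = 2.78 Ω, ∠Z = −∠Y = 90.0°

2.78 Ω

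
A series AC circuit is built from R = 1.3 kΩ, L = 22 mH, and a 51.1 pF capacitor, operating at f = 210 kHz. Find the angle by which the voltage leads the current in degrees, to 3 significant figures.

84.8°

ω = 2πf = 1.319e+06 rad/s
X_L = ωL = 29000 Ω
X_C = 1/(ωC) = 14800 Ω
Net reactance X = X_L − X_C = 14200 Ω
Z = 1300 + j14200 Ω
|Z| = √(1300² + 14200²) = 14300 Ω
∠Z = arctan(14200/1300) = 84.8°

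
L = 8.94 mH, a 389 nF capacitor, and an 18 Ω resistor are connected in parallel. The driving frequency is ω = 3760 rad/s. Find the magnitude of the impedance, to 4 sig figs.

16.04 Ω

X_L = ωL = 33.61 Ω
X_C = 1/(ωC) = 683.7 Ω
Parallel: admittances add. Y = 1/R + 1/(jωL) + jωC
Y = (0.05556 − j0.02829) S
|Y| = 0.06234 S → |Z| = 1/|Y| = 16.04 Ω, ∠Z = −∠Y = 26.98°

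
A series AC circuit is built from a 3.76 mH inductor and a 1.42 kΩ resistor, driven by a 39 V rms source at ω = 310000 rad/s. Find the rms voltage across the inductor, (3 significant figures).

24.7 V

X_L = ωL = 1170 Ω
Z = 1420 + j1170 Ω
|Z| = √(1420² + 1170²) = 1840 Ω
I = V/|Z| = 21.2 mA
V_L = I·|Z_L| = 0.0212 × 1170 = 24.7 V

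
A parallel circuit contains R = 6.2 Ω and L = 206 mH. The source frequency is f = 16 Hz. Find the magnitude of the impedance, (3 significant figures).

ω = 2πf = 100.5 rad/s
X_L = ωL = 20.7 Ω
Parallel: admittances add. Y = 1/R + 1/(jωL)
Y = (0.161 − j0.0483) S
|Y| = 0.168 S → |Z| = 1/|Y| = 5.94 Ω, ∠Z = −∠Y = 16.7°

5.94 Ω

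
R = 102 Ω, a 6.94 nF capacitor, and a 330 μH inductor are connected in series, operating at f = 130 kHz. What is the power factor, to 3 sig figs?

ω = 2πf = 816800 rad/s
X_L = ωL = 270 Ω
X_C = 1/(ωC) = 176 Ω
Net reactance X = X_L − X_C = 93.1 Ω
Z = 102 + j93.1 Ω
|Z| = √(102² + 93.1²) = 138 Ω
∠Z = arctan(93.1/102) = 42.4°
cos φ = cos(42.4°) = 0.738

0.738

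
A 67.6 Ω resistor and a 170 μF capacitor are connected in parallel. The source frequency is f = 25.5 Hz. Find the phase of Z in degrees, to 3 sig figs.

ω = 2πf = 160.2 rad/s
X_C = 1/(ωC) = 36.7 Ω
Parallel: admittances add. Y = 1/R + jωC
Y = (0.0148 + j0.0272) S
|Y| = 0.0310 S → |Z| = 1/|Y| = 32.3 Ω, ∠Z = −∠Y = -61.5°

-61.5°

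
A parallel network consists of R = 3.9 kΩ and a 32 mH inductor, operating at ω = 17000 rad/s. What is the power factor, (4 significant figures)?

0.1381

X_L = ωL = 544.0 Ω
Parallel: admittances add. Y = 1/R + 1/(jωL)
Y = (0.0002564 − j0.001838) S
|Y| = 0.001856 S → |Z| = 1/|Y| = 538.8 Ω, ∠Z = −∠Y = 82.06°
cos φ = cos(82.06°) = 0.1381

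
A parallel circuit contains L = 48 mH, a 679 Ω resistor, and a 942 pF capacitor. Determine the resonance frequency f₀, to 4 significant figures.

23.67 kHz

ω₀ = 1/√(LC) = 1/√(0.048 × 9.42e-10) = 148700 rad/s
f₀ = ω₀/(2π) = 23.67 kHz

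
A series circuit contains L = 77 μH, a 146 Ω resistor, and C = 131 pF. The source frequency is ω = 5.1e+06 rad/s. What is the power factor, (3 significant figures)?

0.131

X_L = ωL = 393 Ω
X_C = 1/(ωC) = 1500 Ω
Net reactance X = X_L − X_C = -1100 Ω
Z = 146 − j1100 Ω
|Z| = √(146² + 1100²) = 1110 Ω
∠Z = arctan(-1100/146) = -82.5°
cos φ = cos(-82.5°) = 0.131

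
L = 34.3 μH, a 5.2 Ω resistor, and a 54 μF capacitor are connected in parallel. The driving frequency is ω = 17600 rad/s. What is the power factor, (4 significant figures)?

0.2628

X_L = ωL = 0.6037 Ω
X_C = 1/(ωC) = 1.052 Ω
Parallel: admittances add. Y = 1/R + 1/(jωL) + jωC
Y = (0.1923 − j0.7061) S
|Y| = 0.7318 S → |Z| = 1/|Y| = 1.366 Ω, ∠Z = −∠Y = 74.77°
cos φ = cos(74.77°) = 0.2628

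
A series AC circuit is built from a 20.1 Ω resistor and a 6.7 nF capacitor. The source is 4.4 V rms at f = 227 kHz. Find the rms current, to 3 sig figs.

ω = 2πf = 1.426e+06 rad/s
X_C = 1/(ωC) = 105 Ω
Z = 20.1 − j105 Ω
|Z| = √(20.1² + 105²) = 107 Ω
I = V/|Z| = 4.4/107 = 41.3 mA

41.3 mA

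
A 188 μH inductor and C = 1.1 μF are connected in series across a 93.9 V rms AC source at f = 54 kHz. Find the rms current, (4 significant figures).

1.537 A

ω = 2πf = 339300 rad/s
X_L = ωL = 63.79 Ω
X_C = 1/(ωC) = 2.679 Ω
Net reactance X = X_L − X_C = 61.11 Ω
Z = j61.11 Ω
|Z| = √(0² + 61.11²) = 61.11 Ω
I = V/|Z| = 93.9/61.11 = 1.537 A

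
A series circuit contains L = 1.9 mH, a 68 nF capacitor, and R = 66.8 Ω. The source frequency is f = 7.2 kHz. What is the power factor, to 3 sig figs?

ω = 2πf = 45240 rad/s
X_L = ωL = 86.0 Ω
X_C = 1/(ωC) = 325 Ω
Net reactance X = X_L − X_C = -239 Ω
Z = 66.8 − j239 Ω
|Z| = √(66.8² + 239²) = 248 Ω
∠Z = arctan(-239/66.8) = -74.4°
cos φ = cos(-74.4°) = 0.269

0.269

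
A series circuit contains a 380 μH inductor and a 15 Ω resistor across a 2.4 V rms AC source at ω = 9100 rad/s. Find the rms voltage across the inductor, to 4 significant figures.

X_L = ωL = 3.458 Ω
Z = 15.00 + j3.458 Ω
|Z| = √(15.00² + 3.458²) = 15.39 Ω
I = V/|Z| = 155.9 mA
V_L = I·|Z_L| = 0.1559 × 3.458 = 0.5391 V

0.5391 V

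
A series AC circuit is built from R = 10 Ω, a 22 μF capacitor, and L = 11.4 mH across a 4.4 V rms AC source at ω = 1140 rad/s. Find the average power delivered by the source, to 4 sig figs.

235.4 mW

X_L = ωL = 13.00 Ω
X_C = 1/(ωC) = 39.87 Ω
Net reactance X = X_L − X_C = -26.88 Ω
Z = 10.00 − j26.88 Ω
|Z| = √(10.00² + 26.88²) = 28.68 Ω
∠Z = arctan(-26.88/10.00) = -69.59°
I = V/|Z| = 153.4 mA
P = VI cos φ = 4.4 × 0.1534 × cos(-69.59°) = 235.4 mW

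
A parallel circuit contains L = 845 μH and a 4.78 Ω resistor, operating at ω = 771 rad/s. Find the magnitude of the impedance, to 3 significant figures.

0.646 Ω

X_L = ωL = 0.651 Ω
Parallel: admittances add. Y = 1/R + 1/(jωL)
Y = (0.209 − j1.53) S
|Y| = 1.55 S → |Z| = 1/|Y| = 0.646 Ω, ∠Z = −∠Y = 82.2°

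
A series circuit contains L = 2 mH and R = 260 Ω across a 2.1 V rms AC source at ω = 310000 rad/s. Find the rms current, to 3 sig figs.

3.12 mA

X_L = ωL = 620 Ω
Z = 260 + j620 Ω
|Z| = √(260² + 620²) = 672 Ω
I = V/|Z| = 2.1/672 = 3.12 mA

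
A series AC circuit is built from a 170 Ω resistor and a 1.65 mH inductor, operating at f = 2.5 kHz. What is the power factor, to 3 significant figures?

ω = 2πf = 15710 rad/s
X_L = ωL = 25.9 Ω
Z = 170 + j25.9 Ω
|Z| = √(170² + 25.9²) = 172 Ω
∠Z = arctan(25.9/170) = 8.67°
cos φ = cos(8.67°) = 0.989

0.989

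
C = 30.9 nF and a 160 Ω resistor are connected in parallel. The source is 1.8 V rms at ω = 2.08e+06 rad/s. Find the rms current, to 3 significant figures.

116 mA

X_C = 1/(ωC) = 15.6 Ω
Parallel: admittances add. Y = 1/R + jωC
Y = (0.00625 + j0.0643) S
|Y| = 0.0646 S → |Z| = 1/|Y| = 15.5 Ω, ∠Z = −∠Y = -84.4°
I = V/|Z| = 1.8/15.5 = 116 mA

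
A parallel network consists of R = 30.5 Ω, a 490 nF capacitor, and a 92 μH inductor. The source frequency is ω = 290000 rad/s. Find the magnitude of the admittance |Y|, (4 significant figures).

109.6 mS

X_L = ωL = 26.68 Ω
X_C = 1/(ωC) = 7.037 Ω
Parallel: admittances add. Y = 1/R + 1/(jωL) + jωC
Y = (0.03279 + j0.1046) S
|Y| = 0.1096 S → |Z| = 1/|Y| = 9.121 Ω, ∠Z = −∠Y = -72.60°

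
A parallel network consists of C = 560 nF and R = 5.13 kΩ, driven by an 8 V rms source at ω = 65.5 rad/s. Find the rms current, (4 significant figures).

1.587 mA

X_C = 1/(ωC) = 27260 Ω
Parallel: admittances add. Y = 1/R + jωC
Y = (0.0001949 + j3.668e-05) S
|Y| = 0.0001984 S → |Z| = 1/|Y| = 5042 Ω, ∠Z = −∠Y = -10.66°
I = V/|Z| = 8/5042 = 1.587 mA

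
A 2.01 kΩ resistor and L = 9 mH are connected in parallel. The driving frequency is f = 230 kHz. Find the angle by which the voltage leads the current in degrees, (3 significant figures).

ω = 2πf = 1.445e+06 rad/s
X_L = ωL = 13000 Ω
Parallel: admittances add. Y = 1/R + 1/(jωL)
Y = (0.000498 − j7.69e-05) S
|Y| = 0.000503 S → |Z| = 1/|Y| = 1990 Ω, ∠Z = −∠Y = 8.79°

8.79°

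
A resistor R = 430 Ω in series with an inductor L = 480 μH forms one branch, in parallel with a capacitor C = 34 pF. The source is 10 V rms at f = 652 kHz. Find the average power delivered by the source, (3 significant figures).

ω = 2πf = 4.097e+06 rad/s
X_L = ωL = 1970 Ω
X_C = 1/(ωC) = 7180 Ω
Branch 1 (R+jX_L): Z₁ = 430 + j1970 Ω, |Z₁| = 2010 Ω
Branch 2 (−jX_C): Z₂ = −j7180 Ω
Parallel: Z = Z₁Z₂/(Z₁+Z₂), |Z| = 2760 Ω, ∠Z = 72.9°
I = V/|Z| = 3.62 mA
P = VI cos φ = 10 × 0.00362 × cos(72.9°) = 10.6 mW

10.6 mW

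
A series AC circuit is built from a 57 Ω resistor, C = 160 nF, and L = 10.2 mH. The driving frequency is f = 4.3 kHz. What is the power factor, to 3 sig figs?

ω = 2πf = 27020 rad/s
X_L = ωL = 276 Ω
X_C = 1/(ωC) = 231 Ω
Net reactance X = X_L − X_C = 44.3 Ω
Z = 57.0 + j44.3 Ω
|Z| = √(57.0² + 44.3²) = 72.2 Ω
∠Z = arctan(44.3/57.0) = 37.8°
cos φ = cos(37.8°) = 0.790

0.790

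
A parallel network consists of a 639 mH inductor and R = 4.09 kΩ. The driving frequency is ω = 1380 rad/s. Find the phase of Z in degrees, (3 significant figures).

77.8°

X_L = ωL = 882 Ω
Parallel: admittances add. Y = 1/R + 1/(jωL)
Y = (0.000244 − j0.00113) S
|Y| = 0.00116 S → |Z| = 1/|Y| = 862 Ω, ∠Z = −∠Y = 77.8°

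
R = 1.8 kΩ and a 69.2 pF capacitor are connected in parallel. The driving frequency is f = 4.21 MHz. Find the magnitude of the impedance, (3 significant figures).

523 Ω

ω = 2πf = 2.645e+07 rad/s
X_C = 1/(ωC) = 546 Ω
Parallel: admittances add. Y = 1/R + jωC
Y = (0.000556 + j0.00183) S
|Y| = 0.00191 S → |Z| = 1/|Y| = 523 Ω, ∠Z = −∠Y = -73.1°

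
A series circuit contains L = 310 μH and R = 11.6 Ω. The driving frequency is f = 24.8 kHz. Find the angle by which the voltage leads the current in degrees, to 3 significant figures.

ω = 2πf = 155800 rad/s
X_L = ωL = 48.3 Ω
Z = 11.6 + j48.3 Ω
|Z| = √(11.6² + 48.3²) = 49.7 Ω
∠Z = arctan(48.3/11.6) = 76.5°

76.5°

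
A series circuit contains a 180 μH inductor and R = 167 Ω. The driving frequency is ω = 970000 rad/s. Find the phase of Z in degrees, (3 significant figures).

46.3°

X_L = ωL = 175 Ω
Z = 167 + j175 Ω
|Z| = √(167² + 175²) = 242 Ω
∠Z = arctan(175/167) = 46.3°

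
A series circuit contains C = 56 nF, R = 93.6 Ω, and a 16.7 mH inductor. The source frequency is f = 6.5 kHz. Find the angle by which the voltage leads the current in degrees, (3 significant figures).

69.1°

ω = 2πf = 40840 rad/s
X_L = ωL = 682 Ω
X_C = 1/(ωC) = 437 Ω
Net reactance X = X_L − X_C = 245 Ω
Z = 93.6 + j245 Ω
|Z| = √(93.6² + 245²) = 262 Ω
∠Z = arctan(245/93.6) = 69.1°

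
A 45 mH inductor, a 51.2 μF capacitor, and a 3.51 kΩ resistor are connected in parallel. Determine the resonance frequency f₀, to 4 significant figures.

ω₀ = 1/√(LC) = 1/√(0.045 × 5.12e-05) = 658.8 rad/s
f₀ = ω₀/(2π) = 104.9 Hz

104.9 Hz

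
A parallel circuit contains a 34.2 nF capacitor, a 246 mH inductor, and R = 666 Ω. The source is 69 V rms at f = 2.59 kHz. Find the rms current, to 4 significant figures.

ω = 2πf = 16270 rad/s
X_L = ωL = 4003 Ω
X_C = 1/(ωC) = 1797 Ω
Parallel: admittances add. Y = 1/R + 1/(jωL) + jωC
Y = (0.001502 + j0.0003068) S
|Y| = 0.001533 S → |Z| = 1/|Y| = 652.5 Ω, ∠Z = −∠Y = -11.55°
I = V/|Z| = 69/652.5 = 105.7 mA

105.7 mA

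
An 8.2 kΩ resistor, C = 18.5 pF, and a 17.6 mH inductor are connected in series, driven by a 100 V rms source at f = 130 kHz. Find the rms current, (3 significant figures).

ω = 2πf = 816800 rad/s
X_L = ωL = 14400 Ω
X_C = 1/(ωC) = 66200 Ω
Net reactance X = X_L − X_C = -51800 Ω
Z = 8200 − j51800 Ω
|Z| = √(8200² + 51800²) = 52400 Ω
I = V/|Z| = 100/52400 = 1.91 mA

1.91 mA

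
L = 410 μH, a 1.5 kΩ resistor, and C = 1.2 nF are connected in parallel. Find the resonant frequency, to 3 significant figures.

227 kHz

ω₀ = 1/√(LC) = 1/√(0.00041 × 1.2e-09) = 1.426e+06 rad/s
f₀ = ω₀/(2π) = 227 kHz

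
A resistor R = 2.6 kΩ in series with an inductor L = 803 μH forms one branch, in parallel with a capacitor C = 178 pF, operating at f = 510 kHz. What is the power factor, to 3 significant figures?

ω = 2πf = 3.204e+06 rad/s
X_L = ωL = 2570 Ω
X_C = 1/(ωC) = 1750 Ω
Branch 1 (R+jX_L): Z₁ = 2600 + j2570 Ω, |Z₁| = 3660 Ω
Branch 2 (−jX_C): Z₂ = −j1750 Ω
Parallel: Z = Z₁Z₂/(Z₁+Z₂), |Z| = 2350 Ω, ∠Z = -62.8°
cos φ = cos(-62.8°) = 0.457

0.457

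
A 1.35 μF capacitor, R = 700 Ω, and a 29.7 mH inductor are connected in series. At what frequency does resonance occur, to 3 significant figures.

795 Hz

ω₀ = 1/√(LC) = 1/√(0.0297 × 1.35e-06) = 4994 rad/s
f₀ = ω₀/(2π) = 795 Hz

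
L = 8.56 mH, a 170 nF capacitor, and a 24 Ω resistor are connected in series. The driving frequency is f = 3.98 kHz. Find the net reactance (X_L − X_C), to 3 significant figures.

ω = 2πf = 25010 rad/s
X_L = ωL = 214 Ω
X_C = 1/(ωC) = 235 Ω
X = 214 − 235 = -21.2 Ω

-21.2 Ω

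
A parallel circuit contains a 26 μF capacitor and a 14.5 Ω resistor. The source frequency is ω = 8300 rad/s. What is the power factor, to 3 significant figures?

0.304

X_C = 1/(ωC) = 4.63 Ω
Parallel: admittances add. Y = 1/R + jωC
Y = (0.0690 + j0.216) S
|Y| = 0.227 S → |Z| = 1/|Y| = 4.41 Ω, ∠Z = −∠Y = -72.3°
cos φ = cos(-72.3°) = 0.304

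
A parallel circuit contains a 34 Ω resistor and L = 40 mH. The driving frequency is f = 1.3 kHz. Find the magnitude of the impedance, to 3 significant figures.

ω = 2πf = 8168 rad/s
X_L = ωL = 327 Ω
Parallel: admittances add. Y = 1/R + 1/(jωL)
Y = (0.0294 − j0.00306) S
|Y| = 0.0296 S → |Z| = 1/|Y| = 33.8 Ω, ∠Z = −∠Y = 5.94°

33.8 Ω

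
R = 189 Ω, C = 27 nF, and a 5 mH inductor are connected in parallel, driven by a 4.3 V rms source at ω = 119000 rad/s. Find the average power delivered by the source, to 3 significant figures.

97.8 mW

X_L = ωL = 595 Ω
X_C = 1/(ωC) = 311 Ω
Parallel: admittances add. Y = 1/R + 1/(jωL) + jωC
Y = (0.00529 + j0.00153) S
|Y| = 0.00551 S → |Z| = 1/|Y| = 182 Ω, ∠Z = −∠Y = -16.2°
I = V/|Z| = 23.7 mA
P = VI cos φ = 4.3 × 0.0237 × cos(-16.2°) = 97.8 mW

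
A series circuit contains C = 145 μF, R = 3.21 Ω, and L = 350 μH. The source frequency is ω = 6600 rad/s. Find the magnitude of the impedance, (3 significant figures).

X_L = ωL = 2.31 Ω
X_C = 1/(ωC) = 1.04 Ω
Net reactance X = X_L − X_C = 1.27 Ω
Z = 3.21 + j1.27 Ω
|Z| = √(3.21² + 1.27²) = 3.45 Ω

3.45 Ω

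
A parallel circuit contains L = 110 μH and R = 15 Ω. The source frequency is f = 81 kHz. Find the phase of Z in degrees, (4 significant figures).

ω = 2πf = 508900 rad/s
X_L = ωL = 55.98 Ω
Parallel: admittances add. Y = 1/R + 1/(jωL)
Y = (0.06667 − j0.01786) S
|Y| = 0.06902 S → |Z| = 1/|Y| = 14.49 Ω, ∠Z = −∠Y = 15.00°

15.00°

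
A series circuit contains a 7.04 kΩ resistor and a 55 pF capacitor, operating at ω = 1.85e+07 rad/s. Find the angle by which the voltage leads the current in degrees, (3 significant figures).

-7.95°

X_C = 1/(ωC) = 983 Ω
Z = 7040 − j983 Ω
|Z| = √(7040² + 983²) = 7110 Ω
∠Z = arctan(-983/7040) = -7.95°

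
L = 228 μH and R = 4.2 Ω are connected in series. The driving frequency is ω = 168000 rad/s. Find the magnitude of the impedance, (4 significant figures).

X_L = ωL = 38.30 Ω
Z = 4.200 + j38.30 Ω
|Z| = √(4.200² + 38.30²) = 38.53 Ω

38.53 Ω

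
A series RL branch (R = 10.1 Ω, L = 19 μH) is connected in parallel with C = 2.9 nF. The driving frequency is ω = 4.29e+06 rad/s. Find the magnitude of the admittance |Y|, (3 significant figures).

X_L = ωL = 81.5 Ω
X_C = 1/(ωC) = 80.4 Ω
Branch 1 (R+jX_L): Z₁ = 10.1 + j81.5 Ω, |Z₁| = 82.1 Ω
Branch 2 (−jX_C): Z₂ = −j80.4 Ω
Parallel: Z = Z₁Z₂/(Z₁+Z₂), |Z| = 650 Ω, ∠Z = -13.5°
|Y| = 1/|Z| = 1.54 mS

1.54 mS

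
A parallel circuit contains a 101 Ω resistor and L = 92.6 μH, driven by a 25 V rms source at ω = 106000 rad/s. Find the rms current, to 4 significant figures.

X_L = ωL = 9.816 Ω
Parallel: admittances add. Y = 1/R + 1/(jωL)
Y = (0.009901 − j0.1019) S
|Y| = 0.1024 S → |Z| = 1/|Y| = 9.770 Ω, ∠Z = −∠Y = 84.45°
I = V/|Z| = 25/9.770 = 2.559 A

2.559 A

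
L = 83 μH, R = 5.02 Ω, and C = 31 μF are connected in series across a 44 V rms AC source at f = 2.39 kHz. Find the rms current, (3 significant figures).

ω = 2πf = 15020 rad/s
X_L = ωL = 1.25 Ω
X_C = 1/(ωC) = 2.15 Ω
Net reactance X = X_L − X_C = -0.902 Ω
Z = 5.02 − j0.902 Ω
|Z| = √(5.02² + 0.902²) = 5.10 Ω
I = V/|Z| = 44/5.10 = 8.63 A

8.63 A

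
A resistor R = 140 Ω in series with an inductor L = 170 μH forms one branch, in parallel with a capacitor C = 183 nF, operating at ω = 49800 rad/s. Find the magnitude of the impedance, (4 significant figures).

X_L = ωL = 8.466 Ω
X_C = 1/(ωC) = 109.7 Ω
Branch 1 (R+jX_L): Z₁ = 140.0 + j8.466 Ω, |Z₁| = 140.3 Ω
Branch 2 (−jX_C): Z₂ = −j109.7 Ω
Parallel: Z = Z₁Z₂/(Z₁+Z₂), |Z| = 89.07 Ω, ∠Z = -50.66°

89.07 Ω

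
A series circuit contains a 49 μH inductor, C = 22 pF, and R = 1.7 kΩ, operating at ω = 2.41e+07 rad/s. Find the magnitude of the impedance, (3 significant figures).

X_L = ωL = 1180 Ω
X_C = 1/(ωC) = 1890 Ω
Net reactance X = X_L − X_C = -705 Ω
Z = 1700 − j705 Ω
|Z| = √(1700² + 705²) = 1840 Ω

1840 Ω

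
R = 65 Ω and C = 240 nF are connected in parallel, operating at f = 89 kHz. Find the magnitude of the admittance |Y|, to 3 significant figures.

ω = 2πf = 559200 rad/s
X_C = 1/(ωC) = 7.45 Ω
Parallel: admittances add. Y = 1/R + jωC
Y = (0.0154 + j0.134) S
|Y| = 0.135 S → |Z| = 1/|Y| = 7.40 Ω, ∠Z = −∠Y = -83.5°

135 mS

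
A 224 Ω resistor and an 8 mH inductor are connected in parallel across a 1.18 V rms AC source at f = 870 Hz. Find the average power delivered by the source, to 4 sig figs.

6.216 mW

ω = 2πf = 5466 rad/s
X_L = ωL = 43.73 Ω
Parallel: admittances add. Y = 1/R + 1/(jωL)
Y = (0.004464 − j0.02287) S
|Y| = 0.02330 S → |Z| = 1/|Y| = 42.92 Ω, ∠Z = −∠Y = 78.95°
I = V/|Z| = 27.49 mA
P = VI cos φ = 1.18 × 0.02749 × cos(78.95°) = 6.216 mW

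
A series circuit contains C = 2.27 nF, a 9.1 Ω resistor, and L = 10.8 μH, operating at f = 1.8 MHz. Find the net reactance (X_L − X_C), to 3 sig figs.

83.2 Ω

ω = 2πf = 1.131e+07 rad/s
X_L = ωL = 122 Ω
X_C = 1/(ωC) = 39.0 Ω
X = 122 − 39.0 = 83.2 Ω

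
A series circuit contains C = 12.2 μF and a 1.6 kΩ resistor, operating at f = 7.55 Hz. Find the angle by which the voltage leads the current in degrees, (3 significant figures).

ω = 2πf = 47.44 rad/s
X_C = 1/(ωC) = 1730 Ω
Z = 1600 − j1730 Ω
|Z| = √(1600² + 1730²) = 2350 Ω
∠Z = arctan(-1730/1600) = -47.2°

-47.2°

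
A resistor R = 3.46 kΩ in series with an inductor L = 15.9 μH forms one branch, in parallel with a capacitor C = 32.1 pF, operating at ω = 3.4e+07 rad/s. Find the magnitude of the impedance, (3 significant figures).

X_L = ωL = 541 Ω
X_C = 1/(ωC) = 916 Ω
Branch 1 (R+jX_L): Z₁ = 3460 + j541 Ω, |Z₁| = 3500 Ω
Branch 2 (−jX_C): Z₂ = −j916 Ω
Parallel: Z = Z₁Z₂/(Z₁+Z₂), |Z| = 922 Ω, ∠Z = -74.9°

922 Ω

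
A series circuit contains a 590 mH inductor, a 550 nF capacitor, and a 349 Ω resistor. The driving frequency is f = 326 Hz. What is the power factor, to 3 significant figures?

ω = 2πf = 2048 rad/s
X_L = ωL = 1210 Ω
X_C = 1/(ωC) = 888 Ω
Net reactance X = X_L − X_C = 321 Ω
Z = 349 + j321 Ω
|Z| = √(349² + 321²) = 474 Ω
∠Z = arctan(321/349) = 42.6°
cos φ = cos(42.6°) = 0.736

0.736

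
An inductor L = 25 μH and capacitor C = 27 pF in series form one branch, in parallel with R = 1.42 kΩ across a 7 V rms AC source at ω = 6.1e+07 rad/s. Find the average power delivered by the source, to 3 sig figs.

X_L = ωL = 1520 Ω
X_C = 1/(ωC) = 607 Ω
Branch 1: Z₁ = R = 1420 Ω
Branch 2 (series LC): Z₂ = j(X_L − X_C) = j918 Ω
Parallel: Z = Z₁Z₂/(Z₁+Z₂), |Z| = 771 Ω, ∠Z = 57.1°
I = V/|Z| = 9.08 mA
P = VI cos φ = 7 × 0.00908 × cos(57.1°) = 34.5 mW

34.5 mW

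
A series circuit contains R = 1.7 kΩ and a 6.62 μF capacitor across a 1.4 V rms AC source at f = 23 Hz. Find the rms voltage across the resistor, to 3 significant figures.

1.19 V

ω = 2πf = 144.5 rad/s
X_C = 1/(ωC) = 1050 Ω
Z = 1700 − j1050 Ω
|Z| = √(1700² + 1050²) = 2000 Ω
I = V/|Z| = 702 μA
V_R = I·|Z_R| = 0.000702 × 1700 = 1.19 V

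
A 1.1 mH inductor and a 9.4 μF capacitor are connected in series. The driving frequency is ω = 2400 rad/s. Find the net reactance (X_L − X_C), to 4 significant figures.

X_L = ωL = 2.640 Ω
X_C = 1/(ωC) = 44.33 Ω
X = 2.640 − 44.33 = -41.69 Ω

-41.69 Ω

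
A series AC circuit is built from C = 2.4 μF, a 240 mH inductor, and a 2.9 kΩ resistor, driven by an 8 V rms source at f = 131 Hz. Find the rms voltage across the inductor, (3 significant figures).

0.542 V

ω = 2πf = 823.1 rad/s
X_L = ωL = 198 Ω
X_C = 1/(ωC) = 506 Ω
Net reactance X = X_L − X_C = -309 Ω
Z = 2900 − j309 Ω
|Z| = √(2900² + 309²) = 2920 Ω
I = V/|Z| = 2.74 mA
V_L = I·|Z_L| = 0.00274 × 198 = 0.542 V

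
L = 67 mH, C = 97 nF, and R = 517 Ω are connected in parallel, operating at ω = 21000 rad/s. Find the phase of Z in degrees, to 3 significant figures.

X_L = ωL = 1410 Ω
X_C = 1/(ωC) = 491 Ω
Parallel: admittances add. Y = 1/R + 1/(jωL) + jωC
Y = (0.00193 + j0.00133) S
|Y| = 0.00235 S → |Z| = 1/|Y| = 426 Ω, ∠Z = −∠Y = -34.4°

-34.4°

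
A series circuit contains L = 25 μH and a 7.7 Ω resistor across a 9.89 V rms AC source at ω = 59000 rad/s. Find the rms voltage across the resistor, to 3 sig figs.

9.71 V

X_L = ωL = 1.48 Ω
Z = 7.70 + j1.48 Ω
|Z| = √(7.70² + 1.48²) = 7.84 Ω
I = V/|Z| = 1.26 A
V_R = I·|Z_R| = 1.26 × 7.70 = 9.71 V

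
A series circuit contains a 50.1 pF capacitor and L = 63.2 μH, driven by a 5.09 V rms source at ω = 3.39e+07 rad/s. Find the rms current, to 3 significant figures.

X_L = ωL = 2140 Ω
X_C = 1/(ωC) = 589 Ω
Net reactance X = X_L − X_C = 1550 Ω
Z = j1550 Ω
|Z| = √(0² + 1550²) = 1550 Ω
I = V/|Z| = 5.09/1550 = 3.28 mA

3.28 mA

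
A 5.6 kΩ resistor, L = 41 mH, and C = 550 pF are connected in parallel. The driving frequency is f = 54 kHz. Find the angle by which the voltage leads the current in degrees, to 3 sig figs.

ω = 2πf = 339300 rad/s
X_L = ωL = 13900 Ω
X_C = 1/(ωC) = 5360 Ω
Parallel: admittances add. Y = 1/R + 1/(jωL) + jωC
Y = (0.000179 + j0.000115) S
|Y| = 0.000212 S → |Z| = 1/|Y| = 4710 Ω, ∠Z = −∠Y = -32.7°

-32.7°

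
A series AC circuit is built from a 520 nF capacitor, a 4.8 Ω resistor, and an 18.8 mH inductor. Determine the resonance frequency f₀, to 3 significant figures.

ω₀ = 1/√(LC) = 1/√(0.0188 × 5.2e-07) = 10110 rad/s
f₀ = ω₀/(2π) = 1.61 kHz

1.61 kHz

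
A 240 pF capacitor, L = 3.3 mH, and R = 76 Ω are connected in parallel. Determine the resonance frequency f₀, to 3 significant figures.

179 kHz

ω₀ = 1/√(LC) = 1/√(0.0033 × 2.4e-10) = 1.124e+06 rad/s
f₀ = ω₀/(2π) = 179 kHz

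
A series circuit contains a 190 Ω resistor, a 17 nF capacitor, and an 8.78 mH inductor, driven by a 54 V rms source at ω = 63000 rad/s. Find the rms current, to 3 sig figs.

X_L = ωL = 553 Ω
X_C = 1/(ωC) = 934 Ω
Net reactance X = X_L − X_C = -381 Ω
Z = 190 − j381 Ω
|Z| = √(190² + 381²) = 425 Ω
I = V/|Z| = 54/425 = 127 mA

127 mA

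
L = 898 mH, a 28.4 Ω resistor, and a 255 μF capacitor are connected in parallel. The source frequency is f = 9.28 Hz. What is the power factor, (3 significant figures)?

ω = 2πf = 58.31 rad/s
X_L = ωL = 52.4 Ω
X_C = 1/(ωC) = 67.3 Ω
Parallel: admittances add. Y = 1/R + 1/(jωL) + jωC
Y = (0.0352 − j0.00423) S
|Y| = 0.0355 S → |Z| = 1/|Y| = 28.2 Ω, ∠Z = −∠Y = 6.85°
cos φ = cos(6.85°) = 0.993

0.993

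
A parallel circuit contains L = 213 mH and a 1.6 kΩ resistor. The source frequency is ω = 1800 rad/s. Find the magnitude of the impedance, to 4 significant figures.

X_L = ωL = 383.4 Ω
Parallel: admittances add. Y = 1/R + 1/(jωL)
Y = (0.0006250 − j0.002608) S
|Y| = 0.002682 S → |Z| = 1/|Y| = 372.8 Ω, ∠Z = −∠Y = 76.52°

372.8 Ω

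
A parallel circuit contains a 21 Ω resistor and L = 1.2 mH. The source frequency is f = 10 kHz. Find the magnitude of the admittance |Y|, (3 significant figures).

49.4 mS

ω = 2πf = 62830 rad/s
X_L = ωL = 75.4 Ω
Parallel: admittances add. Y = 1/R + 1/(jωL)
Y = (0.0476 − j0.0133) S
|Y| = 0.0494 S → |Z| = 1/|Y| = 20.2 Ω, ∠Z = −∠Y = 15.6°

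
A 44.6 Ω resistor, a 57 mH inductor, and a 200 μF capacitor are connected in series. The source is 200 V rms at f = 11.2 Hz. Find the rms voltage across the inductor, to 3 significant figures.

ω = 2πf = 70.37 rad/s
X_L = ωL = 4.01 Ω
X_C = 1/(ωC) = 71.1 Ω
Net reactance X = X_L − X_C = -67.0 Ω
Z = 44.6 − j67.0 Ω
|Z| = √(44.6² + 67.0²) = 80.5 Ω
I = V/|Z| = 2.48 A
V_L = I·|Z_L| = 2.48 × 4.01 = 9.96 V

9.96 V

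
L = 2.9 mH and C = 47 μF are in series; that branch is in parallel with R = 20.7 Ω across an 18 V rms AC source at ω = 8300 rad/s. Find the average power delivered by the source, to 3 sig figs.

X_L = ωL = 24.1 Ω
X_C = 1/(ωC) = 2.56 Ω
Branch 1: Z₁ = R = 20.7 Ω
Branch 2 (series LC): Z₂ = j(X_L − X_C) = j21.5 Ω
Parallel: Z = Z₁Z₂/(Z₁+Z₂), |Z| = 14.9 Ω, ∠Z = 43.9°
I = V/|Z| = 1.21 A
P = VI cos φ = 18 × 1.21 × cos(43.9°) = 15.7 W

15.7 W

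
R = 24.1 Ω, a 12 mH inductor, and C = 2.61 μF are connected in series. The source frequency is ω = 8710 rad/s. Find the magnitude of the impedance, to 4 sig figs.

X_L = ωL = 104.5 Ω
X_C = 1/(ωC) = 43.99 Ω
Net reactance X = X_L − X_C = 60.53 Ω
Z = 24.10 + j60.53 Ω
|Z| = √(24.10² + 60.53²) = 65.15 Ω

65.15 Ω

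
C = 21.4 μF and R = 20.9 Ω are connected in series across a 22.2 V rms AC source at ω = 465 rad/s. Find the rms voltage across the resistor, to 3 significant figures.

X_C = 1/(ωC) = 100 Ω
Z = 20.9 − j100 Ω
|Z| = √(20.9² + 100²) = 103 Ω
I = V/|Z| = 216 mA
V_R = I·|Z_R| = 0.216 × 20.9 = 4.52 V

4.52 V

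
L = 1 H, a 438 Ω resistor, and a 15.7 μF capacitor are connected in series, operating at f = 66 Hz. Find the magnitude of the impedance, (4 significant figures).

509.9 Ω

ω = 2πf = 414.7 rad/s
X_L = ωL = 414.7 Ω
X_C = 1/(ωC) = 153.6 Ω
Net reactance X = X_L − X_C = 261.1 Ω
Z = 438.0 + j261.1 Ω
|Z| = √(438.0² + 261.1²) = 509.9 Ω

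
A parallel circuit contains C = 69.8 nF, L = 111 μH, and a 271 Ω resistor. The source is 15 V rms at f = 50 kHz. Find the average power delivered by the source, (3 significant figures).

830 mW

ω = 2πf = 314200 rad/s
X_L = ωL = 34.9 Ω
X_C = 1/(ωC) = 45.6 Ω
Parallel: admittances add. Y = 1/R + 1/(jωL) + jωC
Y = (0.00369 − j0.00675) S
|Y| = 0.00769 S → |Z| = 1/|Y| = 130 Ω, ∠Z = −∠Y = 61.3°
I = V/|Z| = 115 mA
P = VI cos φ = 15 × 0.115 × cos(61.3°) = 830 mW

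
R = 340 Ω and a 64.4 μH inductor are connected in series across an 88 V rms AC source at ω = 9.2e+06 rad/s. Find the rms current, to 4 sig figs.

128.8 mA

X_L = ωL = 592.5 Ω
Z = 340.0 + j592.5 Ω
|Z| = √(340.0² + 592.5²) = 683.1 Ω
I = V/|Z| = 88/683.1 = 128.8 mA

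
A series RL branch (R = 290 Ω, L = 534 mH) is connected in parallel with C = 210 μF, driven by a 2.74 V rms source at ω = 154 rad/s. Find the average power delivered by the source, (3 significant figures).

X_L = ωL = 82.2 Ω
X_C = 1/(ωC) = 30.9 Ω
Branch 1 (R+jX_L): Z₁ = 290 + j82.2 Ω, |Z₁| = 301 Ω
Branch 2 (−jX_C): Z₂ = −j30.9 Ω
Parallel: Z = Z₁Z₂/(Z₁+Z₂), |Z| = 31.6 Ω, ∠Z = -84.2°
I = V/|Z| = 86.6 mA
P = VI cos φ = 2.74 × 0.0866 × cos(-84.2°) = 24.0 mW

24.0 mW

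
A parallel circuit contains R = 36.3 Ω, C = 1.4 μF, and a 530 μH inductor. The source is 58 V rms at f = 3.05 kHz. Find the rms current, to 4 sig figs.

ω = 2πf = 19160 rad/s
X_L = ωL = 10.16 Ω
X_C = 1/(ωC) = 37.27 Ω
Parallel: admittances add. Y = 1/R + 1/(jωL) + jωC
Y = (0.02755 − j0.07163) S
|Y| = 0.07674 S → |Z| = 1/|Y| = 13.03 Ω, ∠Z = −∠Y = 68.96°
I = V/|Z| = 58/13.03 = 4.451 A

4.451 A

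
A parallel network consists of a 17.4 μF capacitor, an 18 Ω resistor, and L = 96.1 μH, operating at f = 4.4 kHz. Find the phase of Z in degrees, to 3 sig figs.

ω = 2πf = 27650 rad/s
X_L = ωL = 2.66 Ω
X_C = 1/(ωC) = 2.08 Ω
Parallel: admittances add. Y = 1/R + 1/(jωL) + jωC
Y = (0.0556 + j0.105) S
|Y| = 0.118 S → |Z| = 1/|Y| = 8.44 Ω, ∠Z = −∠Y = -62.0°

-62.0°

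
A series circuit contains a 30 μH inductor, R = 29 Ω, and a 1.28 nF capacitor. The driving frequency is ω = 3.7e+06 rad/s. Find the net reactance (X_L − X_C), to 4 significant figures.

X_L = ωL = 111.0 Ω
X_C = 1/(ωC) = 211.1 Ω
X = 111.0 − 211.1 = -100.1 Ω

-100.1 Ω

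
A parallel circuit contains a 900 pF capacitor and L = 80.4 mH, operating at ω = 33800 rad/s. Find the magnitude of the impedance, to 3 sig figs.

2960 Ω

X_L = ωL = 2720 Ω
X_C = 1/(ωC) = 32900 Ω
Parallel: admittances add. Y = 1/(jωL) + jωC
Y = (0 − j0.000338) S
|Y| = 0.000338 S → |Z| = 1/|Y| = 2960 Ω, ∠Z = −∠Y = 90.0°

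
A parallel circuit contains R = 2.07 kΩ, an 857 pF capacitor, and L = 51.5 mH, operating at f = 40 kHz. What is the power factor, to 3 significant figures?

ω = 2πf = 251300 rad/s
X_L = ωL = 12900 Ω
X_C = 1/(ωC) = 4640 Ω
Parallel: admittances add. Y = 1/R + 1/(jωL) + jωC
Y = (0.000483 + j0.000138) S
|Y| = 0.000502 S → |Z| = 1/|Y| = 1990 Ω, ∠Z = −∠Y = -16.0°
cos φ = cos(-16.0°) = 0.961

0.961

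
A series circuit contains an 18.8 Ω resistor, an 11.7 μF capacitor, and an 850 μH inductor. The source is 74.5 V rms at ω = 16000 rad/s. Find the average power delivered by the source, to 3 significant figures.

247 W

X_L = ωL = 13.6 Ω
X_C = 1/(ωC) = 5.34 Ω
Net reactance X = X_L − X_C = 8.26 Ω
Z = 18.8 + j8.26 Ω
|Z| = √(18.8² + 8.26²) = 20.5 Ω
∠Z = arctan(8.26/18.8) = 23.7°
I = V/|Z| = 3.63 A
P = VI cos φ = 74.5 × 3.63 × cos(23.7°) = 247 W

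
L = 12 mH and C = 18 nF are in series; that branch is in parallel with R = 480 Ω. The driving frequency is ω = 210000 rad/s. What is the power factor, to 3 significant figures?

0.978

X_L = ωL = 2520 Ω
X_C = 1/(ωC) = 265 Ω
Branch 1: Z₁ = R = 480 Ω
Branch 2 (series LC): Z₂ = j(X_L − X_C) = j2260 Ω
Parallel: Z = Z₁Z₂/(Z₁+Z₂), |Z| = 469 Ω, ∠Z = 12.0°
cos φ = cos(12.0°) = 0.978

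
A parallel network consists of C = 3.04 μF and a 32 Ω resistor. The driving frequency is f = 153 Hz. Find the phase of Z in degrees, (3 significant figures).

ω = 2πf = 961.3 rad/s
X_C = 1/(ωC) = 342 Ω
Parallel: admittances add. Y = 1/R + jωC
Y = (0.0312 + j0.00292) S
|Y| = 0.0314 S → |Z| = 1/|Y| = 31.9 Ω, ∠Z = −∠Y = -5.34°

-5.34°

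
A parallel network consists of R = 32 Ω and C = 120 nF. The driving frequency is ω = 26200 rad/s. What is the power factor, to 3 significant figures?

0.995

X_C = 1/(ωC) = 318 Ω
Parallel: admittances add. Y = 1/R + jωC
Y = (0.0312 + j0.00314) S
|Y| = 0.0314 S → |Z| = 1/|Y| = 31.8 Ω, ∠Z = −∠Y = -5.75°
cos φ = cos(-5.75°) = 0.995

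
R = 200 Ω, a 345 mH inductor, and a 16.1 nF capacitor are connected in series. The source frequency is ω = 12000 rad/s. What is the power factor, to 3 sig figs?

X_L = ωL = 4140 Ω
X_C = 1/(ωC) = 5180 Ω
Net reactance X = X_L − X_C = -1040 Ω
Z = 200 − j1040 Ω
|Z| = √(200² + 1040²) = 1060 Ω
∠Z = arctan(-1040/200) = -79.1°
cos φ = cos(-79.1°) = 0.190

0.190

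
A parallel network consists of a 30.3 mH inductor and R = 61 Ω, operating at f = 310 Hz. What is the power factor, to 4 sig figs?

ω = 2πf = 1948 rad/s
X_L = ωL = 59.02 Ω
Parallel: admittances add. Y = 1/R + 1/(jωL)
Y = (0.01639 − j0.01694) S
|Y| = 0.02358 S → |Z| = 1/|Y| = 42.42 Ω, ∠Z = −∠Y = 45.95°
cos φ = cos(45.95°) = 0.6953

0.6953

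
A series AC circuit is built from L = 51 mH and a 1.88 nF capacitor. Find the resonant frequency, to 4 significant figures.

16.25 kHz

ω₀ = 1/√(LC) = 1/√(0.051 × 1.88e-09) = 102100 rad/s
f₀ = ω₀/(2π) = 16.25 kHz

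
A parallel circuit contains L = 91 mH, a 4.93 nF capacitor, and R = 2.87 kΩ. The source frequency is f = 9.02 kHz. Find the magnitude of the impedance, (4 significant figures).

2787 Ω

ω = 2πf = 56670 rad/s
X_L = ωL = 5157 Ω
X_C = 1/(ωC) = 3579 Ω
Parallel: admittances add. Y = 1/R + 1/(jωL) + jωC
Y = (0.0003484 + j8.551e-05) S
|Y| = 0.0003588 S → |Z| = 1/|Y| = 2787 Ω, ∠Z = −∠Y = -13.79°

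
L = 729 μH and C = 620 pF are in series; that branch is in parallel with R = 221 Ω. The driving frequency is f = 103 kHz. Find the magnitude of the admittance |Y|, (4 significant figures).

ω = 2πf = 647200 rad/s
X_L = ωL = 471.8 Ω
X_C = 1/(ωC) = 2492 Ω
Branch 1: Z₁ = R = 221.0 Ω
Branch 2 (series LC): Z₂ = j(X_L − X_C) = −j2020 Ω
Parallel: Z = Z₁Z₂/(Z₁+Z₂), |Z| = 219.7 Ω, ∠Z = -6.242°
|Y| = 1/|Z| = 4.552 mS

4.552 mS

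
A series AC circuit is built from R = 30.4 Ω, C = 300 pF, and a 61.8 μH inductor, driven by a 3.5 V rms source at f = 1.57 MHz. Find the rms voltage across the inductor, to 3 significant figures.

7.80 V

ω = 2πf = 9.865e+06 rad/s
X_L = ωL = 610 Ω
X_C = 1/(ωC) = 338 Ω
Net reactance X = X_L − X_C = 272 Ω
Z = 30.4 + j272 Ω
|Z| = √(30.4² + 272²) = 273 Ω
I = V/|Z| = 12.8 mA
V_L = I·|Z_L| = 0.0128 × 610 = 7.80 V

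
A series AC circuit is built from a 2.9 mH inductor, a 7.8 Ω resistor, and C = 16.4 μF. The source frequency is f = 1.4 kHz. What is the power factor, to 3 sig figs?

0.387

ω = 2πf = 8796 rad/s
X_L = ωL = 25.5 Ω
X_C = 1/(ωC) = 6.93 Ω
Net reactance X = X_L − X_C = 18.6 Ω
Z = 7.80 + j18.6 Ω
|Z| = √(7.80² + 18.6²) = 20.1 Ω
∠Z = arctan(18.6/7.80) = 67.2°
cos φ = cos(67.2°) = 0.387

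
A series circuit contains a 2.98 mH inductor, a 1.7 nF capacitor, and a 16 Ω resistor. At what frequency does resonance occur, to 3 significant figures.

ω₀ = 1/√(LC) = 1/√(0.00298 × 1.7e-09) = 444300 rad/s
f₀ = ω₀/(2π) = 70.7 kHz

70.7 kHz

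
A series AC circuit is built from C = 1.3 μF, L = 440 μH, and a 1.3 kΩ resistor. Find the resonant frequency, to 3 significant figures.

6.65 kHz

ω₀ = 1/√(LC) = 1/√(0.00044 × 1.3e-06) = 41810 rad/s
f₀ = ω₀/(2π) = 6.65 kHz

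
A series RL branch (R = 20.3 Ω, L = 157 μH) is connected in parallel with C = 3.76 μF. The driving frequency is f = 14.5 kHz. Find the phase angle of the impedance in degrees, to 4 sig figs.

-84.12°

ω = 2πf = 91110 rad/s
X_L = ωL = 14.30 Ω
X_C = 1/(ωC) = 2.919 Ω
Branch 1 (R+jX_L): Z₁ = 20.30 + j14.30 Ω, |Z₁| = 24.83 Ω
Branch 2 (−jX_C): Z₂ = −j2.919 Ω
Parallel: Z = Z₁Z₂/(Z₁+Z₂), |Z| = 3.115 Ω, ∠Z = -84.12°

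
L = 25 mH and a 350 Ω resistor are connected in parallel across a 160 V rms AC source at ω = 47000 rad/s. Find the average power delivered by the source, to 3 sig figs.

73.1 W

X_L = ωL = 1180 Ω
Parallel: admittances add. Y = 1/R + 1/(jωL)
Y = (0.00286 − j0.000851) S
|Y| = 0.00298 S → |Z| = 1/|Y| = 335 Ω, ∠Z = −∠Y = 16.6°
I = V/|Z| = 477 mA
P = VI cos φ = 160 × 0.477 × cos(16.6°) = 73.1 W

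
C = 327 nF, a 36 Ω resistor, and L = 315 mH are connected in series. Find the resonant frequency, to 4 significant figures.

ω₀ = 1/√(LC) = 1/√(0.315 × 3.27e-07) = 3116 rad/s
f₀ = ω₀/(2π) = 495.9 Hz

495.9 Hz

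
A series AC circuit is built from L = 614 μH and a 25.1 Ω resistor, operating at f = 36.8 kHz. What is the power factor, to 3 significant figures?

0.174

ω = 2πf = 231200 rad/s
X_L = ωL = 142 Ω
Z = 25.1 + j142 Ω
|Z| = √(25.1² + 142²) = 144 Ω
∠Z = arctan(142/25.1) = 80.0°
cos φ = cos(80.0°) = 0.174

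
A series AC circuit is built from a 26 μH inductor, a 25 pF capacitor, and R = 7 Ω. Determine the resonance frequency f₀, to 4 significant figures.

ω₀ = 1/√(LC) = 1/√(2.6e-05 × 2.5e-11) = 3.922e+07 rad/s
f₀ = ω₀/(2π) = 6.243 MHz

6.243 MHz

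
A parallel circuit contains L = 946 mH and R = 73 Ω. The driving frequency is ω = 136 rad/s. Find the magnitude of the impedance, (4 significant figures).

X_L = ωL = 128.7 Ω
Parallel: admittances add. Y = 1/R + 1/(jωL)
Y = (0.01370 − j0.007773) S
|Y| = 0.01575 S → |Z| = 1/|Y| = 63.49 Ω, ∠Z = −∠Y = 29.57°

63.49 Ω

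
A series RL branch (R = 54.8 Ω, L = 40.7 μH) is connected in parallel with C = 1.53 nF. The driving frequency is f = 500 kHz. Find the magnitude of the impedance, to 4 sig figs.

ω = 2πf = 3.142e+06 rad/s
X_L = ωL = 127.9 Ω
X_C = 1/(ωC) = 208.0 Ω
Branch 1 (R+jX_L): Z₁ = 54.80 + j127.9 Ω, |Z₁| = 139.1 Ω
Branch 2 (−jX_C): Z₂ = −j208.0 Ω
Parallel: Z = Z₁Z₂/(Z₁+Z₂), |Z| = 298.0 Ω, ∠Z = 32.45°

298.0 Ω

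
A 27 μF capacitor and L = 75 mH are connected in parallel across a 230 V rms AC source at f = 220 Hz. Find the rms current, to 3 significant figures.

ω = 2πf = 1382 rad/s
X_L = ωL = 104 Ω
X_C = 1/(ωC) = 26.8 Ω
Parallel: admittances add. Y = 1/(jωL) + jωC
Y = (0 + j0.0277) S
|Y| = 0.0277 S → |Z| = 1/|Y| = 36.1 Ω, ∠Z = −∠Y = -90.0°
I = V/|Z| = 230/36.1 = 6.37 A

6.37 A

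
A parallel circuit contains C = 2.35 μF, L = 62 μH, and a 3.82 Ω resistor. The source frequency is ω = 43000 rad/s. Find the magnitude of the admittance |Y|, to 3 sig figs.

379 mS

X_L = ωL = 2.67 Ω
X_C = 1/(ωC) = 9.90 Ω
Parallel: admittances add. Y = 1/R + 1/(jωL) + jωC
Y = (0.262 − j0.274) S
|Y| = 0.379 S → |Z| = 1/|Y| = 2.64 Ω, ∠Z = −∠Y = 46.3°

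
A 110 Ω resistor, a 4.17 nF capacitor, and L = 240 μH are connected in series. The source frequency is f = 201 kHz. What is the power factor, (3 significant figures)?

0.697

ω = 2πf = 1.263e+06 rad/s
X_L = ωL = 303 Ω
X_C = 1/(ωC) = 190 Ω
Net reactance X = X_L − X_C = 113 Ω
Z = 110 + j113 Ω
|Z| = √(110² + 113²) = 158 Ω
∠Z = arctan(113/110) = 45.8°
cos φ = cos(45.8°) = 0.697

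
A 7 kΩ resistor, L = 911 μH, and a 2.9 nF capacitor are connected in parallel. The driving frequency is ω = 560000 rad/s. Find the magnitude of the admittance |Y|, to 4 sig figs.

365.3 μS

X_L = ωL = 510.2 Ω
X_C = 1/(ωC) = 615.8 Ω
Parallel: admittances add. Y = 1/R + 1/(jωL) + jωC
Y = (0.0001429 − j0.0003362) S
|Y| = 0.0003653 S → |Z| = 1/|Y| = 2738 Ω, ∠Z = −∠Y = 66.98°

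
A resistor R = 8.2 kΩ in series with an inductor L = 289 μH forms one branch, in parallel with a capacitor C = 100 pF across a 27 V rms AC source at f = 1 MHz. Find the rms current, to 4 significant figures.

ω = 2πf = 6.283e+06 rad/s
X_L = ωL = 1816 Ω
X_C = 1/(ωC) = 1592 Ω
Branch 1 (R+jX_L): Z₁ = 8200 + j1816 Ω, |Z₁| = 8399 Ω
Branch 2 (−jX_C): Z₂ = −j1592 Ω
Parallel: Z = Z₁Z₂/(Z₁+Z₂), |Z| = 1629 Ω, ∠Z = -79.08°
I = V/|Z| = 27/1629 = 16.57 mA

16.57 mA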